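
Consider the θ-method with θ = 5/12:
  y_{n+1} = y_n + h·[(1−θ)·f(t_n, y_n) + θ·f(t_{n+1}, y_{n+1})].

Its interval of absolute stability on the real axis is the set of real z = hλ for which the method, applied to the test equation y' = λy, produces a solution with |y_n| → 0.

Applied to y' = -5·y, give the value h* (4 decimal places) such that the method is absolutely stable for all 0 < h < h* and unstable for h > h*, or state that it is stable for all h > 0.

(-12.0000,0); λ=-5 ⇒ h* = (12)/5 = 2.4000.

Set f=λy, z=hλ:
  y_{n+1} = y_n + z·[7/12·y_n + 5/12·y_{n+1}] ⇒ (1 − 5/12z)y_{n+1} = (1 + 7/12z)y_n
  R(z) = (1 + 7/12z)/(1 − 5/12z).

Boundary: |R(x)|=1, x<0.
x=-1.42: |R|=0.1079
R=−1: 1+7/12x = −1+5/12x ⇒ -1/6x=2 ⇒ x=2/(-1/6)=-12.0000
Confirm numerically:
  x=-9.597: |R|=0.91988 <1
  x=-9.553: |R|=0.91811 <1
  x=-6.277: |R|=0.73618 <1
  x=-12.515: |R|=1.01381 >1
  x=-12.502: |R|=1.01347 >1
  x=-12.065: |R|=1.00180 >1
Stable set (-12.0000, 0).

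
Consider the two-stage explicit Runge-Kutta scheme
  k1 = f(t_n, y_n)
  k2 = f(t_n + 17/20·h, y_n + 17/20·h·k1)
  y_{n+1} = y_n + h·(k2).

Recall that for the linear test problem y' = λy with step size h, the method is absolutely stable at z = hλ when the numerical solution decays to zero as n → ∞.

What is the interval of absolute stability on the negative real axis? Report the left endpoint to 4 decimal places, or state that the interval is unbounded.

On y'=λy, z=hλ:
  k1=λy_n ⇒ h·k1=z·y_n;  k2=λ(1+17/20z)y_n ⇒ h·k2=z(1+17/20z)y_n
  y_{n+1}/y_n = 1 + z(1+17/20z) = 1 + z + 17/20z²
  Hence R(z) = 1 + z + 17/20z².

Solve |R(x)|<1 on ℝ⁻.
x=-0.42: |R|=0.7299
R=1: x+17/20x²=0 ⇒ x=−20/17=-1.1765; min R=1−1/(4·17/20)=0.7059>−1
Confirm numerically:
  x=-1.068: |R|=0.90153 <1
  x=-1.033: |R|=0.87403 <1
  x=-0.955: |R|=0.82022 <1
  x=-0.638: |R|=0.70799 <1
  x=-1.474: |R|=1.37277 >1
  x=-1.471: |R|=1.36826 >1
Interval (-1.1765, 0).

(-1.1765, 0).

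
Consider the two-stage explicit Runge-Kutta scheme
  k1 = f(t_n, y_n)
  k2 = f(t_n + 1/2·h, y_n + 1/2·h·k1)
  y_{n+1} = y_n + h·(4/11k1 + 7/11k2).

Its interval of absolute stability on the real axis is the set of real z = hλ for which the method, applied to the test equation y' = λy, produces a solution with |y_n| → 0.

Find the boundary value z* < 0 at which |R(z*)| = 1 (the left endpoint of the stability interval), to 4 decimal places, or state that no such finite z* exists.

Set f=λy, z=hλ:
  k1=λy_n ⇒ h·k1=z·y_n;  k2=λ(1+1/2z)y_n ⇒ h·k2=z(1+1/2z)y_n
  y_{n+1}/y_n = 1 + 4/11z + 7/11z(1+1/2z) = 1 + z + 7/22z²
  so R(z) = 1 + z + 7/22z².

Solve |R(x)|<1 on ℝ⁻.
x=-1.46: |R|=0.2182
R=1: x+7/22x²=0 ⇒ x=−22/7=-3.1429; min R=1−1/(4·7/22)=0.2143>−1
Confirm numerically:
  x=-2.195: |R|=0.33801 <1
  x=-1.959: |R|=0.26208 <1
  x=-1.843: |R|=0.23775 <1
  x=-1.579: |R|=0.21430 <1
  x=-3.727: |R|=1.69271 >1
  x=-3.709: |R|=1.66813 >1
Interval (-3.1429, 0).

z* = -3.1429.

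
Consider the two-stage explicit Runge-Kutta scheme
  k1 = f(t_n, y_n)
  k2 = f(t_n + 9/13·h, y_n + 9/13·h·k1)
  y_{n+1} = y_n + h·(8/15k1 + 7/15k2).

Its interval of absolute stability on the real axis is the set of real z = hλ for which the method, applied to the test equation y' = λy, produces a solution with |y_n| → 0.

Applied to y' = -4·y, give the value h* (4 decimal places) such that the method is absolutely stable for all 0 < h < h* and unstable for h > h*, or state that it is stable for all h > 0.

(-3.0952,0); λ=-4 ⇒ h* = (65/21)/4 = 0.7738.

On y'=λy, z=hλ:
  k1=λy_n ⇒ h·k1=z·y_n;  k2=λ(1+9/13z)y_n ⇒ h·k2=z(1+9/13z)y_n
  y_{n+1}/y_n = 1 + 8/15z + 7/15z(1+9/13z) = 1 + z + 21/65z²
  so R(z) = 1 + z + 21/65z².

Boundary: |R(x)|=1, x<0.
x=-0.32: |R|=0.7131
R=1: x+21/65x²=0 ⇒ x=−65/21=-3.0952; min R=1−1/(4·21/65)=0.2262>−1
Confirm numerically:
  x=-2.831: |R|=0.75832 <1
  x=-2.416: |R|=0.46982 <1
  x=-2.119: |R|=0.33167 <1
  x=-1.487: |R|=0.22738 <1
  x=-3.523: |R|=1.48688 >1
  x=-3.505: |R|=1.46401 >1
  x=-3.437: |R|=1.37950 >1
So |R|<1 on (-3.0952, 0).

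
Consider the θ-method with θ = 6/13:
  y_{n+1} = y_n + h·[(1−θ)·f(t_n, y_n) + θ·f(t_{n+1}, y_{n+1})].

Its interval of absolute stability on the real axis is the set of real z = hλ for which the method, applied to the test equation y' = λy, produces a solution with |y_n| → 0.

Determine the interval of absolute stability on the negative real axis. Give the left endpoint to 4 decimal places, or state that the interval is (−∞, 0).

With y'=λy (z=hλ):
  y_{n+1} = y_n + z·[7/13·y_n + 6/13·y_{n+1}] ⇒ (1 − 6/13z)y_{n+1} = (1 + 7/13z)y_n
  so R(z) = (1 + 7/13z)/(1 − 6/13z).

Find x<0 with |R(x)|<1.
x=-1.21: |R|=0.2236
R=−1: 1+7/13x = −1+6/13x ⇒ -1/13x=2 ⇒ x=2/(-1/13)=-26.0000
Confirm numerically:
  x=-23.213: |R|=0.98170 <1
  x=-19.859: |R|=0.95353 <1
  x=-16.379: |R|=0.91354 <1
  x=-26.424: |R|=1.00247 >1
  x=-26.156: |R|=1.00092 >1
  x=-26.095: |R|=1.00056 >1
Stable set (-26.0000, 0).

(-26.0000, 0).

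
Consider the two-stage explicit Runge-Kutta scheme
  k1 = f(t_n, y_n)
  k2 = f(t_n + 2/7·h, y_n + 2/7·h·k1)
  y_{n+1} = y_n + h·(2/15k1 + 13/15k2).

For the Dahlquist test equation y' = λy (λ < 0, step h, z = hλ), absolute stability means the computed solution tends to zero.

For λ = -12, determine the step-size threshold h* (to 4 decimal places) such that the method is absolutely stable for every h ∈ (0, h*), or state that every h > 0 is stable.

(-4.0385,0); λ=-12 ⇒ h* = (105/26)/12 = 0.3365.

Test eqn y'=λy, z=hλ:
  k1=λy_n ⇒ h·k1=z·y_n;  k2=λ(1+2/7z)y_n ⇒ h·k2=z(1+2/7z)y_n
  y_{n+1}/y_n = 1 + 2/15z + 13/15z(1+2/7z) = 1 + z + 26/105z²
  Hence R(z) = 1 + z + 26/105z².

Solve |R(x)|<1 on ℝ⁻.
x=-0.99: |R|=0.2527
R=1: x+26/105x²=0 ⇒ x=−105/26=-4.0385; min R=1−1/(4·26/105)=-0.0096>−1
Confirm numerically:
  x=-3.815: |R|=0.78890 <1
  x=-3.669: |R|=0.66434 <1
  x=-2.163: |R|=0.00450 <1
  x=-1.934: |R|=0.00782 <1
  x=-4.330: |R|=1.31258 >1
  x=-4.152: |R|=1.11673 >1
Stable set (-4.0385, 0).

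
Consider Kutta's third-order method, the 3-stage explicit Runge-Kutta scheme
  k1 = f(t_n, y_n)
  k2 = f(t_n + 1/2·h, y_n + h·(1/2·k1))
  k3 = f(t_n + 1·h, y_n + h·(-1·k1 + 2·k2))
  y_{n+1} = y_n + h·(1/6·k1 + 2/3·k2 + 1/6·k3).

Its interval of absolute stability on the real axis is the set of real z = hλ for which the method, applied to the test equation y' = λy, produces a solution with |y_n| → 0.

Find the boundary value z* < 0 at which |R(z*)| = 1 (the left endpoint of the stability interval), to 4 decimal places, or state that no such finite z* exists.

With y'=λy (z=hλ):
  order 3, 3-stage ⇒ R(z)=1+z+z^2/2+z^3/6
  (e.g. R(-1.66)=-0.04458, |R|=0.04458)

Find x<0 with |R(x)|<1.
x=-1.66: |R|=0.0446
|R(-2.87)|=1.6915 |R(-1.58)|=0.0108 |R(-1.34)|=0.1568
Bisect:
  x_lo=-3.0321 |R|=2.0812  x_hi=-0.1714 |R|=0.8424
  mid=-1.60176 |R|=0.00386 →hi
  mid=-2.31692 |R|=0.70577 →hi
  mid=-2.67449 |R|=1.28644 →lo
  mid=-2.49570 |R|=0.97220 →hi
  mid=-2.58510 |R|=1.12299 →lo
  mid=-2.54040 |R|=1.04605 →lo
  mid=-2.51805 |R|=1.00875 →lo
  mid=-2.50688 |R|=0.99038 →hi
  mid=-2.51247 |R|=0.99954 →hi
  ...
  [-2.51281,-2.51264] ⇒ x*=-2.5127
Interval (-2.5127, 0).

z* = -2.5127.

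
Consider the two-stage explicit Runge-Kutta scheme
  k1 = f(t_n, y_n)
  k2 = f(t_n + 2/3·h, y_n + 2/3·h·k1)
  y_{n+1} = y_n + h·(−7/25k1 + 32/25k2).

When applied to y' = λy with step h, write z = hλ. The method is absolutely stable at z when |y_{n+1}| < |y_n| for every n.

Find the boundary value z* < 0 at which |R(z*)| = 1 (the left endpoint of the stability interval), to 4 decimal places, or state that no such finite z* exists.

left endpoint -1.1719.

Set f=λy, z=hλ:
  k1=λy_n ⇒ h·k1=z·y_n;  k2=λ(1+2/3z)y_n ⇒ h·k2=z(1+2/3z)y_n
  y_{n+1}/y_n = 1 − 7/25z + 32/25z(1+2/3z) = 1 + z + 64/75z²
  R(z) = 1 + z + 64/75z².

Find x<0 with |R(x)|<1.
x=-0.98: |R|=0.8395
R=1: x+64/75x²=0 ⇒ x=−75/64=-1.1719; min R=1−1/(4·64/75)=0.7070>−1
Confirm numerically:
  x=-1.076: |R|=0.91197 <1
  x=-0.902: |R|=0.79228 <1
  x=-0.515: |R|=0.71133 <1
  x=-0.485: |R|=0.71573 <1
  x=-1.312: |R|=1.15688 >1
  x=-1.262: |R|=1.09706 >1
  x=-1.211: |R|=1.04043 >1
Interval (-1.1719, 0).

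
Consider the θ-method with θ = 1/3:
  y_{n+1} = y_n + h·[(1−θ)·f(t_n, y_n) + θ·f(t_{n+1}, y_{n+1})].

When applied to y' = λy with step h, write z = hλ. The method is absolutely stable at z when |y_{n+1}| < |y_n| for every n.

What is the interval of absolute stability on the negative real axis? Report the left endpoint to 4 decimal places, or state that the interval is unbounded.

(-6.0000, 0).

With y'=λy (z=hλ):
  y_{n+1} = y_n + z·[2/3·y_n + 1/3·y_{n+1}] ⇒ (1 − 1/3z)y_{n+1} = (1 + 2/3z)y_n
  so R(z) = (1 + 2/3z)/(1 − 1/3z).

Solve |R(x)|<1 on ℝ⁻.
x=-0.76: |R|=0.3936
R=−1: 1+2/3x = −1+1/3x ⇒ -1/3x=2 ⇒ x=2/(-1/3)=-6.0000
Confirm numerically:
  x=-5.293: |R|=0.91475 <1
  x=-4.527: |R|=0.80430 <1
  x=-3.014: |R|=0.50349 <1
  x=-6.540: |R|=1.05660 >1
  x=-6.233: |R|=1.02524 >1
  x=-6.159: |R|=1.01736 >1
Interval (-6.0000, 0).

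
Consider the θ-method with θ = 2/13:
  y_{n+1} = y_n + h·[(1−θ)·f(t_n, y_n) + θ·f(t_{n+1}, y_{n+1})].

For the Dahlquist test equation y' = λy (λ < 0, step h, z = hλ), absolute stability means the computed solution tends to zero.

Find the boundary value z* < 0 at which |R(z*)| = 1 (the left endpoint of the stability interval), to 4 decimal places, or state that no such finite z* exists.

left endpoint -2.8889.

Set f=λy, z=hλ:
  y_{n+1} = y_n + z·[11/13·y_n + 2/13·y_{n+1}] ⇒ (1 − 2/13z)y_{n+1} = (1 + 11/13z)y_n
  so R(z) = (1 + 11/13z)/(1 − 2/13z).

Find x<0 with |R(x)|<1.
x=-1.06: |R|=0.0886
R=−1: 1+11/13x = −1+2/13x ⇒ -9/13x=2 ⇒ x=2/(-9/13)=-2.8889
Confirm numerically:
  x=-2.553: |R|=0.83304 <1
  x=-2.235: |R|=0.66314 <1
  x=-2.127: |R|=0.60258 <1
  x=-3.395: |R|=1.23017 >1
  x=-3.380: |R|=1.22368 >1
  x=-2.990: |R|=1.04795 >1
Interval (-2.8889, 0).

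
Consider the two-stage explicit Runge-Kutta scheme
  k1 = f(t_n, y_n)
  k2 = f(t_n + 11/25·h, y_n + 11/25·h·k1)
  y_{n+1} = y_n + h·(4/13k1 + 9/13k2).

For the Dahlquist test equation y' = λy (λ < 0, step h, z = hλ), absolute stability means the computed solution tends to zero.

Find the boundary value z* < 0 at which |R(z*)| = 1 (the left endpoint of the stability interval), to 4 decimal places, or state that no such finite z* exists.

left endpoint -3.2828.

On y'=λy, z=hλ:
  k1=λy_n ⇒ h·k1=z·y_n;  k2=λ(1+11/25z)y_n ⇒ h·k2=z(1+11/25z)y_n
  y_{n+1}/y_n = 1 + 4/13z + 9/13z(1+11/25z) = 1 + z + 99/325z²
  so R(z) = 1 + z + 99/325z².

Boundary: |R(x)|=1, x<0.
x=-0.49: |R|=0.5831
R=1: x+99/325x²=0 ⇒ x=−325/99=-3.2828; min R=1−1/(4·99/325)=0.1793>−1
Confirm numerically:
  x=-3.095: |R|=0.82292 <1
  x=-3.007: |R|=0.74735 <1
  x=-1.949: |R|=0.20811 <1
  x=-1.401: |R|=0.19690 <1
  x=-3.603: |R|=1.35140 >1
  x=-3.525: |R|=1.26004 >1
  x=-3.405: |R|=1.12672 >1
So |R|<1 on (-3.2828, 0).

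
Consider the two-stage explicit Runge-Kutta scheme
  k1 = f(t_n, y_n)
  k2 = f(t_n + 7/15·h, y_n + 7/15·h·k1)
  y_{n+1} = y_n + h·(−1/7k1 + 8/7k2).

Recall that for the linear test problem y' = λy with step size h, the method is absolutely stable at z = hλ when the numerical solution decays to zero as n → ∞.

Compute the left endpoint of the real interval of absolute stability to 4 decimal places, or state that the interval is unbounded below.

On y'=λy, z=hλ:
  k1=λy_n ⇒ h·k1=z·y_n;  k2=λ(1+7/15z)y_n ⇒ h·k2=z(1+7/15z)y_n
  y_{n+1}/y_n = 1 − 1/7z + 8/7z(1+7/15z) = 1 + z + 8/15z²
  Hence R(z) = 1 + z + 8/15z².

Boundary: |R(x)|=1, x<0.
x=-0.68: |R|=0.5666
R=1: x+8/15x²=0 ⇒ x=−15/8=-1.8750; min R=1−1/(4·8/15)=0.5312>−1
Confirm numerically:
  x=-1.706: |R|=0.84623 <1
  x=-1.487: |R|=0.69229 <1
  x=-1.438: |R|=0.66485 <1
  x=-0.999: |R|=0.53327 <1
  x=-2.278: |R|=1.48962 >1
  x=-2.255: |R|=1.45701 >1
  x=-2.098: |R|=1.24952 >1
Stable set (-1.8750, 0).

z* = -1.8750.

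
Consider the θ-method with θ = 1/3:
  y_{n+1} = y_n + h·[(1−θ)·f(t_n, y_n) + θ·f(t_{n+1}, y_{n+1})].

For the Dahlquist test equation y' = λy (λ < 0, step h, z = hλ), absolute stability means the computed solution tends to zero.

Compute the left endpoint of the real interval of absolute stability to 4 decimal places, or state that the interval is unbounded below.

z* = -6.0000.

With y'=λy (z=hλ):
  y_{n+1} = y_n + z·[2/3·y_n + 1/3·y_{n+1}] ⇒ (1 − 1/3z)y_{n+1} = (1 + 2/3z)y_n
  ⇒ R(z) = (1 + 2/3z)/(1 − 1/3z).

Boundary: |R(x)|=1, x<0.
x=-0.66: |R|=0.4590
R=−1: 1+2/3x = −1+1/3x ⇒ -1/3x=2 ⇒ x=2/(-1/3)=-6.0000
Confirm numerically:
  x=-5.767: |R|=0.97342 <1
  x=-3.581: |R|=0.63243 <1
  x=-3.368: |R|=0.58668 <1
  x=-2.457: |R|=0.35074 <1
  x=-6.594: |R|=1.06191 >1
  x=-6.407: |R|=1.04327 >1
  x=-6.062: |R|=1.00684 >1
So |R|<1 on (-6.0000, 0).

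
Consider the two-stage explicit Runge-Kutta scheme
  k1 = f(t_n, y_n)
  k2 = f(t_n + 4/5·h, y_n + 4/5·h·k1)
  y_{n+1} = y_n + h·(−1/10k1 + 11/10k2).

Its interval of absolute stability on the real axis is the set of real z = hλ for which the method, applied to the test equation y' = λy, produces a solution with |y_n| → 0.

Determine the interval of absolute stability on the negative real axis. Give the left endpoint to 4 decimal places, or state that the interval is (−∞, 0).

On y'=λy, z=hλ:
  k1=λy_n ⇒ h·k1=z·y_n;  k2=λ(1+4/5z)y_n ⇒ h·k2=z(1+4/5z)y_n
  y_{n+1}/y_n = 1 − 1/10z + 11/10z(1+4/5z) = 1 + z + 22/25z²
  Hence R(z) = 1 + z + 22/25z².

Solve |R(x)|<1 on ℝ⁻.
x=-1.53: |R|=1.5300
R=1: x+22/25x²=0 ⇒ x=−25/22=-1.1364; min R=1−1/(4·22/25)=0.7159>−1
Confirm numerically:
  x=-1.106: |R|=0.97045 <1
  x=-0.938: |R|=0.83626 <1
  x=-0.861: |R|=0.79136 <1
  x=-0.762: |R|=0.74897 <1
  x=-1.684: |R|=1.81155 >1
  x=-1.443: |R|=1.38938 >1
So |R|<1 on (-1.1364, 0).

z∈(-1.1364,0).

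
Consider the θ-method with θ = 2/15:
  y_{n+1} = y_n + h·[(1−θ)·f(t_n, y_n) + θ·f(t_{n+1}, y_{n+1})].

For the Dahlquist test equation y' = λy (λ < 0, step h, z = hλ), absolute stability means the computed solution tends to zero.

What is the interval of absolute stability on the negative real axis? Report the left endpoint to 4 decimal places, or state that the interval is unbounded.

Test eqn y'=λy, z=hλ:
  y_{n+1} = y_n + z·[13/15·y_n + 2/15·y_{n+1}] ⇒ (1 − 2/15z)y_{n+1} = (1 + 13/15z)y_n
  Hence R(z) = (1 + 13/15z)/(1 − 2/15z).

Need |R(x)|<1, x<0.
x=-1.72: |R|=0.3991
R=−1: 1+13/15x = −1+2/15x ⇒ -11/15x=2 ⇒ x=2/(-11/15)=-2.7273
Confirm numerically:
  x=-2.367: |R|=0.79918 <1
  x=-2.062: |R|=0.61734 <1
  x=-1.803: |R|=0.45356 <1
  x=-1.751: |R|=0.41958 <1
  x=-3.311: |R|=1.29697 >1
  x=-2.937: |R|=1.11052 >1
Interval (-2.7273, 0).

(-2.7273, 0).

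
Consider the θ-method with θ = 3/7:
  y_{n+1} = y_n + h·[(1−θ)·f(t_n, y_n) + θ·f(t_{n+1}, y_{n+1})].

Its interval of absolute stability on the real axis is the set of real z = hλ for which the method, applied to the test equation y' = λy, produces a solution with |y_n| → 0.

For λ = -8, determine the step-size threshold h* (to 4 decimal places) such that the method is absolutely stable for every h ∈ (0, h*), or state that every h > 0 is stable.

Set f=λy, z=hλ:
  y_{n+1} = y_n + z·[4/7·y_n + 3/7·y_{n+1}] ⇒ (1 − 3/7z)y_{n+1} = (1 + 4/7z)y_n
  so R(z) = (1 + 4/7z)/(1 − 3/7z).

Solve |R(x)|<1 on ℝ⁻.
x=-0.96: |R|=0.3198
R=−1: 1+4/7x = −1+3/7x ⇒ -1/7x=2 ⇒ x=2/(-1/7)=-14.0000
Confirm numerically:
  x=-11.670: |R|=0.94454 <1
  x=-10.813: |R|=0.91919 <1
  x=-8.839: |R|=0.84602 <1
  x=-6.006: |R|=0.68047 <1
  x=-14.454: |R|=1.00901 >1
  x=-14.310: |R|=1.00621 >1
  x=-14.212: |R|=1.00427 >1
Interval (-14.0000, 0).

(-14.0000,0); λ=-8 ⇒ h* = (14)/8 = 1.7500.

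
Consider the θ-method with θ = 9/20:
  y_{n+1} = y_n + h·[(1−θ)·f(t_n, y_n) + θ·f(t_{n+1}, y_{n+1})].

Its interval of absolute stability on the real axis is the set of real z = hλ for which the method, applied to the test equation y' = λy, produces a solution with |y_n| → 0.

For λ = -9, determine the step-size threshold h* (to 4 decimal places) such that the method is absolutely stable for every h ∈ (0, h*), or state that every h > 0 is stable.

On y'=λy, z=hλ:
  y_{n+1} = y_n + z·[11/20·y_n + 9/20·y_{n+1}] ⇒ (1 − 9/20z)y_{n+1} = (1 + 11/20z)y_n
  so R(z) = (1 + 11/20z)/(1 − 9/20z).

Solve |R(x)|<1 on ℝ⁻.
x=-0.94: |R|=0.3394
R=−1: 1+11/20x = −1+9/20x ⇒ -1/10x=2 ⇒ x=2/(-1/10)=-20.0000
Confirm numerically:
  x=-18.910: |R|=0.98854 <1
  x=-17.675: |R|=0.97403 <1
  x=-16.445: |R|=0.95768 <1
  x=-8.027: |R|=0.74040 <1
  x=-20.350: |R|=1.00345 >1
  x=-20.211: |R|=1.00209 >1
Stable set (-20.0000, 0).

(-20.0000,0); λ=-9 ⇒ h* = (20)/9 = 2.2222.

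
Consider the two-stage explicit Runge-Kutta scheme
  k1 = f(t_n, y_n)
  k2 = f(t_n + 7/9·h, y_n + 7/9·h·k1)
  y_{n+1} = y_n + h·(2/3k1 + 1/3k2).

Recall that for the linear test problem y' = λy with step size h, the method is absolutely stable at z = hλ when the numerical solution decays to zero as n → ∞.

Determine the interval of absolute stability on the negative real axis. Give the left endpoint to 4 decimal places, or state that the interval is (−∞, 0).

Set f=λy, z=hλ:
  k1=λy_n ⇒ h·k1=z·y_n;  k2=λ(1+7/9z)y_n ⇒ h·k2=z(1+7/9z)y_n
  y_{n+1}/y_n = 1 + 2/3z + 1/3z(1+7/9z) = 1 + z + 7/27z²
  so R(z) = 1 + z + 7/27z².

Find x<0 with |R(x)|<1.
x=-1.73: |R|=0.0459
R=1: x+7/27x²=0 ⇒ x=−27/7=-3.8571; min R=1−1/(4·7/27)=0.0357>−1
Confirm numerically:
  x=-3.333: |R|=0.54708 <1
  x=-2.720: |R|=0.19810 <1
  x=-2.610: |R|=0.15610 <1
  x=-1.703: |R|=0.04891 <1
  x=-4.162: |R|=1.32895 >1
  x=-4.133: |R|=1.29559 >1
So |R|<1 on (-3.8571, 0).

z∈(-3.8571,0).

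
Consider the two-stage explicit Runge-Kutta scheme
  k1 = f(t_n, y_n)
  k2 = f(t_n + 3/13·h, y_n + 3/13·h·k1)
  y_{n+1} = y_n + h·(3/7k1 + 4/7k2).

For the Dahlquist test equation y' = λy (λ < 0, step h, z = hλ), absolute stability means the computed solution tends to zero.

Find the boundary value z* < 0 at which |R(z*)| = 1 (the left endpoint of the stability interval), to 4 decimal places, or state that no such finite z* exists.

With y'=λy (z=hλ):
  k1=λy_n ⇒ h·k1=z·y_n;  k2=λ(1+3/13z)y_n ⇒ h·k2=z(1+3/13z)y_n
  y_{n+1}/y_n = 1 + 3/7z + 4/7z(1+3/13z) = 1 + z + 12/91z²
  R(z) = 1 + z + 12/91z².

Solve |R(x)|<1 on ℝ⁻.
x=-1.53: |R|=0.2213
R=1: x+12/91x²=0 ⇒ x=−91/12=-7.5833; min R=1−1/(4·12/91)=-0.8958>−1
Confirm numerically:
  x=-7.015: |R|=0.47426 <1
  x=-6.483: |R|=0.05932 <1
  x=-6.000: |R|=0.25275 <1
  x=-5.909: |R|=0.30466 <1
  x=-8.142: |R|=1.59982 >1
  x=-7.771: |R|=1.19231 >1
  x=-7.658: |R|=1.07540 >1
Stable set (-7.5833, 0).

left endpoint -7.5833.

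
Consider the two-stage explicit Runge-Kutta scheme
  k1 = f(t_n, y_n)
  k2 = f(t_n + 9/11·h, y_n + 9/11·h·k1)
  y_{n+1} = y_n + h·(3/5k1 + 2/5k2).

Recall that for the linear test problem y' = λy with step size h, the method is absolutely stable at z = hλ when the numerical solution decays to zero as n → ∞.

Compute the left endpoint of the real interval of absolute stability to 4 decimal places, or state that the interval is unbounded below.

On y'=λy, z=hλ:
  k1=λy_n ⇒ h·k1=z·y_n;  k2=λ(1+9/11z)y_n ⇒ h·k2=z(1+9/11z)y_n
  y_{n+1}/y_n = 1 + 3/5z + 2/5z(1+9/11z) = 1 + z + 18/55z²
  so R(z) = 1 + z + 18/55z².

Find x<0 with |R(x)|<1.
x=-1.23: |R|=0.2651
R=1: x+18/55x²=0 ⇒ x=−55/18=-3.0556; min R=1−1/(4·18/55)=0.2361>−1
Confirm numerically:
  x=-2.825: |R|=0.78684 <1
  x=-2.128: |R|=0.35402 <1
  x=-1.633: |R|=0.23973 <1
  x=-3.561: |R|=1.58905 >1
  x=-3.355: |R|=1.32879 >1
  x=-3.171: |R|=1.11981 >1
So |R|<1 on (-3.0556, 0).

left endpoint -3.0556.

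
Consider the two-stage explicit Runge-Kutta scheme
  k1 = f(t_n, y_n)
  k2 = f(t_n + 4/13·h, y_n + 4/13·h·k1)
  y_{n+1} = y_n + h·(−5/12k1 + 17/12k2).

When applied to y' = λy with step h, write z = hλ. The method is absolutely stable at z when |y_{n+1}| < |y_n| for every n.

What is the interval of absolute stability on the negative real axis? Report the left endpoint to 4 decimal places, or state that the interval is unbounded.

Set f=λy, z=hλ:
  k1=λy_n ⇒ h·k1=z·y_n;  k2=λ(1+4/13z)y_n ⇒ h·k2=z(1+4/13z)y_n
  y_{n+1}/y_n = 1 − 5/12z + 17/12z(1+4/13z) = 1 + z + 17/39z²
  ⇒ R(z) = 1 + z + 17/39z².

Need |R(x)|<1, x<0.
x=-0.59: |R|=0.5617
R=1: x+17/39x²=0 ⇒ x=−39/17=-2.2941; min R=1−1/(4·17/39)=0.4265>−1
Confirm numerically:
  x=-2.047: |R|=0.77950 <1
  x=-1.799: |R|=0.61174 <1
  x=-1.537: |R|=0.49275 <1
  x=-2.746: |R|=1.54089 >1
  x=-2.514: |R|=1.24096 >1
Stable set (-2.2941, 0).

(-2.2941, 0).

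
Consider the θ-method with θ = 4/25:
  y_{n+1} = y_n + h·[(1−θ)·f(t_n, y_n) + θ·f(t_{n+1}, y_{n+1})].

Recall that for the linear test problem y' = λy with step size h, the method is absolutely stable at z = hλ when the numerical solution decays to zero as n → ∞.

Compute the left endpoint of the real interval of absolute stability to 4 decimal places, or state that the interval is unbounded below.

left endpoint -2.9412.

Set f=λy, z=hλ:
  y_{n+1} = y_n + z·[21/25·y_n + 4/25·y_{n+1}] ⇒ (1 − 4/25z)y_{n+1} = (1 + 21/25z)y_n
  ⇒ R(z) = (1 + 21/25z)/(1 − 4/25z).

Boundary: |R(x)|=1, x<0.
x=-1.12: |R|=0.0502
R=−1: 1+21/25x = −1+4/25x ⇒ -17/25x=2 ⇒ x=2/(-17/25)=-2.9412
Confirm numerically:
  x=-2.876: |R|=0.96965 <1
  x=-2.716: |R|=0.89326 <1
  x=-1.709: |R|=0.34203 <1
  x=-3.267: |R|=1.14550 >1
  x=-3.257: |R|=1.14119 >1
  x=-3.163: |R|=1.10015 >1
So |R|<1 on (-2.9412, 0).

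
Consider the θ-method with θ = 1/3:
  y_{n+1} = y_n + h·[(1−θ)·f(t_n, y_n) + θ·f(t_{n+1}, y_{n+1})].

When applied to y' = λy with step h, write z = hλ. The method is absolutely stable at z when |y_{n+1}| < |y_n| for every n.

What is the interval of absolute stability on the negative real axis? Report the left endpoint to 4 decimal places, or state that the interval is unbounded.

z∈(-6.0000,0).

With y'=λy (z=hλ):
  y_{n+1} = y_n + z·[2/3·y_n + 1/3·y_{n+1}] ⇒ (1 − 1/3z)y_{n+1} = (1 + 2/3z)y_n
  R(z) = (1 + 2/3z)/(1 − 1/3z).

Need |R(x)|<1, x<0.
x=-1.46: |R|=0.0179
R=−1: 1+2/3x = −1+1/3x ⇒ -1/3x=2 ⇒ x=2/(-1/3)=-6.0000
Confirm numerically:
  x=-4.468: |R|=0.79486 <1
  x=-3.233: |R|=0.55607 <1
  x=-2.929: |R|=0.48204 <1
  x=-6.247: |R|=1.02671 >1
  x=-6.034: |R|=1.00376 >1
Stable set (-6.0000, 0).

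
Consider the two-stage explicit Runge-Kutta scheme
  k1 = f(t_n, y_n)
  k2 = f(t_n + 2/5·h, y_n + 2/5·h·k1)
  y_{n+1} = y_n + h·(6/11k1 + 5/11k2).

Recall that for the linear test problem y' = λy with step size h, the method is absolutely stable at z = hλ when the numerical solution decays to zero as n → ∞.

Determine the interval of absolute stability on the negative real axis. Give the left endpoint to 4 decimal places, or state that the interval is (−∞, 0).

z∈(-5.5000,0).

On y'=λy, z=hλ:
  k1=λy_n ⇒ h·k1=z·y_n;  k2=λ(1+2/5z)y_n ⇒ h·k2=z(1+2/5z)y_n
  y_{n+1}/y_n = 1 + 6/11z + 5/11z(1+2/5z) = 1 + z + 2/11z²
  R(z) = 1 + z + 2/11z².

Boundary: |R(x)|=1, x<0.
x=-1.45: |R|=0.0677
R=1: x+2/11x²=0 ⇒ x=−11/2=-5.5000; min R=1−1/(4·2/11)=-0.3750>−1
Confirm numerically:
  x=-4.293: |R|=0.05788 <1
  x=-2.923: |R|=0.36956 <1
  x=-2.789: |R|=0.37472 <1
  x=-2.341: |R|=0.34459 <1
  x=-6.090: |R|=1.65329 >1
  x=-5.565: |R|=1.06577 >1
  x=-5.548: |R|=1.04842 >1
Interval (-5.5000, 0).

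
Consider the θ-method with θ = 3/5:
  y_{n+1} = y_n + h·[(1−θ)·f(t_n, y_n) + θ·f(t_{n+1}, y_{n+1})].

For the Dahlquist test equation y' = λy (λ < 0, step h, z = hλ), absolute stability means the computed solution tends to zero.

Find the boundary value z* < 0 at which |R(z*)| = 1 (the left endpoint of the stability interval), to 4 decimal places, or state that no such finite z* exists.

interval (−∞, 0).

Test eqn y'=λy, z=hλ:
  y_{n+1} = y_n + z·[2/5·y_n + 3/5·y_{n+1}] ⇒ (1 − 3/5z)y_{n+1} = (1 + 2/5z)y_n
  Hence R(z) = (1 + 2/5z)/(1 − 3/5z).

Solve |R(x)|<1 on ℝ⁻.
x=-1.73: |R|=0.1511
x=-2: |R|=0.0909
x=-10: |R|=0.4286
x=-100: |R|=0.6393
θ=3/5≥1/2 ⇒ |1+2/5x|<|1−3/5x| ∀x<0 ⇒ unbounded interval.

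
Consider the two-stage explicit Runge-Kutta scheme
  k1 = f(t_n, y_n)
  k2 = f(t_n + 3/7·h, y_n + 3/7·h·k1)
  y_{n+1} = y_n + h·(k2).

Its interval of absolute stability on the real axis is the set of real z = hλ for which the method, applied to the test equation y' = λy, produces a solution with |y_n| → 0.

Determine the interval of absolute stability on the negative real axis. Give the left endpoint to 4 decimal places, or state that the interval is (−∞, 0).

(-2.3333, 0).

On y'=λy, z=hλ:
  k1=λy_n ⇒ h·k1=z·y_n;  k2=λ(1+3/7z)y_n ⇒ h·k2=z(1+3/7z)y_n
  y_{n+1}/y_n = 1 + z(1+3/7z) = 1 + z + 3/7z²
  R(z) = 1 + z + 3/7z².

Boundary: |R(x)|=1, x<0.
x=-0.87: |R|=0.4544
R=1: x+3/7x²=0 ⇒ x=−7/3=-2.3333; min R=1−1/(4·3/7)=0.4167>−1
Confirm numerically:
  x=-1.950: |R|=0.67964 <1
  x=-1.818: |R|=0.59848 <1
  x=-1.789: |R|=0.58265 <1
  x=-2.734: |R|=1.46947 >1
  x=-2.493: |R|=1.17059 >1
So |R|<1 on (-2.3333, 0).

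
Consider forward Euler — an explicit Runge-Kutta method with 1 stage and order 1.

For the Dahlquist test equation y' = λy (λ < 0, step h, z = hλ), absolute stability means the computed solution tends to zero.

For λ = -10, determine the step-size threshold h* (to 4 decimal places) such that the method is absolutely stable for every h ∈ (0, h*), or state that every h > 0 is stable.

(-2.0000,0); λ=-10 ⇒ h* = 0.2000.

On y'=λy, z=hλ:
  order 1, 1-stage ⇒ R(z)=1+z
  (e.g. R(-0.61)=0.39000, |R|=0.39000)

Need |R(x)|<1, x<0.
x=-0.61: |R|=0.3900
|R(-1.94)|=0.9400 |R(-1.9)|=0.9000 |R(-1.12)|=0.1200
Bisect:
  x_lo=-2.6723 |R|=1.6723  x_hi=-0.0600 |R|=0.9400
  mid=-1.36617 |R|=0.36617 →hi
  mid=-2.01924 |R|=1.01924 →lo
  mid=-1.69270 |R|=0.69270 →hi
  mid=-1.85597 |R|=0.85597 →hi
  mid=-1.93760 |R|=0.93760 →hi
  mid=-1.97842 |R|=0.97842 →hi
  mid=-1.99883 |R|=0.99883 →hi
  mid=-2.00903 |R|=1.00903 →lo
  mid=-2.00393 |R|=1.00393 →lo
  ...
  [-2.00010,-1.99995] ⇒ x*=-2.0000
So |R|<1 on (-2.0000, 0).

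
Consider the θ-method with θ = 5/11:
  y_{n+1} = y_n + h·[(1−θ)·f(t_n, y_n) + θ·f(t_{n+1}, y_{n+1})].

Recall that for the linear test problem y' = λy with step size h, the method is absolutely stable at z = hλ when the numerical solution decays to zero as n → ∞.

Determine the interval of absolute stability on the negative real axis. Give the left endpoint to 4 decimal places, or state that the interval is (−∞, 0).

On y'=λy, z=hλ:
  y_{n+1} = y_n + z·[6/11·y_n + 5/11·y_{n+1}] ⇒ (1 − 5/11z)y_{n+1} = (1 + 6/11z)y_n
  R(z) = (1 + 6/11z)/(1 − 5/11z).

Solve |R(x)|<1 on ℝ⁻.
x=-1.5: |R|=0.1081
R=−1: 1+6/11x = −1+5/11x ⇒ -1/11x=2 ⇒ x=2/(-1/11)=-22.0000
Confirm numerically:
  x=-18.291: |R|=0.96380 <1
  x=-17.966: |R|=0.95999 <1
  x=-14.214: |R|=0.90513 <1
  x=-22.585: |R|=1.00472 >1
  x=-22.297: |R|=1.00242 >1
Stable set (-22.0000, 0).

z∈(-22.0000,0).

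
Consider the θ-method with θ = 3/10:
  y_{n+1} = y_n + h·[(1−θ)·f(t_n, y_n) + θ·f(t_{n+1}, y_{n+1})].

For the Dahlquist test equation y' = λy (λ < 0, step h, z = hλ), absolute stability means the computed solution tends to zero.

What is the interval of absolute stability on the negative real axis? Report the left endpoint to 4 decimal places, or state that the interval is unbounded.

z∈(-5.0000,0).

Test eqn y'=λy, z=hλ:
  y_{n+1} = y_n + z·[7/10·y_n + 3/10·y_{n+1}] ⇒ (1 − 3/10z)y_{n+1} = (1 + 7/10z)y_n
  R(z) = (1 + 7/10z)/(1 − 3/10z).

Need |R(x)|<1, x<0.
x=-0.6: |R|=0.4915
R=−1: 1+7/10x = −1+3/10x ⇒ -2/5x=2 ⇒ x=2/(-2/5)=-5.0000
Confirm numerically:
  x=-4.697: |R|=0.94969 <1
  x=-3.870: |R|=0.79084 <1
  x=-2.614: |R|=0.46508 <1
  x=-2.017: |R|=0.25662 <1
  x=-5.510: |R|=1.07689 >1
  x=-5.467: |R|=1.07075 >1
Interval (-5.0000, 0).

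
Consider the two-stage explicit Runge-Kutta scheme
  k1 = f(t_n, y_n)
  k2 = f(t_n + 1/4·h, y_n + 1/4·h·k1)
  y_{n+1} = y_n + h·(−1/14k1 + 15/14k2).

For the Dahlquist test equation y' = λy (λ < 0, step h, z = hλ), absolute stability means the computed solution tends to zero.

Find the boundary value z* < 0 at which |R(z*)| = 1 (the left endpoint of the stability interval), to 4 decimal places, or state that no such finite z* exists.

Set f=λy, z=hλ:
  k1=λy_n ⇒ h·k1=z·y_n;  k2=λ(1+1/4z)y_n ⇒ h·k2=z(1+1/4z)y_n
  y_{n+1}/y_n = 1 − 1/14z + 15/14z(1+1/4z) = 1 + z + 15/56z²
  R(z) = 1 + z + 15/56z².

Boundary: |R(x)|=1, x<0.
x=-1.6: |R|=0.0857
R=1: x+15/56x²=0 ⇒ x=−56/15=-3.7333; min R=1−1/(4·15/56)=0.0667>−1
Confirm numerically:
  x=-3.133: |R|=0.49620 <1
  x=-2.966: |R|=0.39038 <1
  x=-2.766: |R|=0.28331 <1
  x=-1.722: |R|=0.07227 <1
  x=-3.835: |R|=1.10444 >1
  x=-3.791: |R|=1.05856 >1
Interval (-3.7333, 0).

left endpoint -3.7333.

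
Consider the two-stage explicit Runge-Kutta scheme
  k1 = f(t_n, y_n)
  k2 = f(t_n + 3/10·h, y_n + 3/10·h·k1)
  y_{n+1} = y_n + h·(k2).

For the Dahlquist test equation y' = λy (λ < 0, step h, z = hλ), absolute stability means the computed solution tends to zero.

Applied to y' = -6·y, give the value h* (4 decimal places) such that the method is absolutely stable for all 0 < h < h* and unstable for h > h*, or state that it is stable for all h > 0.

(-3.3333,0); λ=-6 ⇒ h* = (10/3)/6 = 0.5556.

On y'=λy, z=hλ:
  k1=λy_n ⇒ h·k1=z·y_n;  k2=λ(1+3/10z)y_n ⇒ h·k2=z(1+3/10z)y_n
  y_{n+1}/y_n = 1 + z(1+3/10z) = 1 + z + 3/10z²
  Hence R(z) = 1 + z + 3/10z².

Find x<0 with |R(x)|<1.
x=-0.44: |R|=0.6181
R=1: x+3/10x²=0 ⇒ x=−10/3=-3.3333; min R=1−1/(4·3/10)=0.1667>−1
Confirm numerically:
  x=-3.276: |R|=0.94365 <1
  x=-3.251: |R|=0.91970 <1
  x=-2.573: |R|=0.41310 <1
  x=-1.362: |R|=0.19451 <1
  x=-3.871: |R|=1.62439 >1
  x=-3.693: |R|=1.39847 >1
  x=-3.657: |R|=1.35509 >1
Stable set (-3.3333, 0).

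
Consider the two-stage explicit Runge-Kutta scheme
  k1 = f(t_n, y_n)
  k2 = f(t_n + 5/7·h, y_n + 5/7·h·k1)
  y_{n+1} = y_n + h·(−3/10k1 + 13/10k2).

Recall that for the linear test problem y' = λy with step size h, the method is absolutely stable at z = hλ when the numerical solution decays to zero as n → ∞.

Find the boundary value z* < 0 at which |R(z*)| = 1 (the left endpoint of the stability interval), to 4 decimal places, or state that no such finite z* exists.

left endpoint -1.0769.

Test eqn y'=λy, z=hλ:
  k1=λy_n ⇒ h·k1=z·y_n;  k2=λ(1+5/7z)y_n ⇒ h·k2=z(1+5/7z)y_n
  y_{n+1}/y_n = 1 − 3/10z + 13/10z(1+5/7z) = 1 + z + 13/14z²
  ⇒ R(z) = 1 + z + 13/14z².

Solve |R(x)|<1 on ℝ⁻.
x=-0.59: |R|=0.7332
R=1: x+13/14x²=0 ⇒ x=−14/13=-1.0769; min R=1−1/(4·13/14)=0.7308>−1
Confirm numerically:
  x=-0.761: |R|=0.77676 <1
  x=-0.659: |R|=0.74426 <1
  x=-0.534: |R|=0.73079 <1
  x=-0.511: |R|=0.73147 <1
  x=-1.397: |R|=1.41521 >1
  x=-1.371: |R|=1.37438 >1
  x=-1.151: |R|=1.07917 >1
Interval (-1.0769, 0).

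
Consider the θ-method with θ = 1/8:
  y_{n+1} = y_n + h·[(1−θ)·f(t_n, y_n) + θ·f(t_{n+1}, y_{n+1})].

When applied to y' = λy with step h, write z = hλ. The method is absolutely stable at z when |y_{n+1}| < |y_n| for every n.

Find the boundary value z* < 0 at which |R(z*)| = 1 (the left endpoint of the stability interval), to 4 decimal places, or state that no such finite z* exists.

Set f=λy, z=hλ:
  y_{n+1} = y_n + z·[7/8·y_n + 1/8·y_{n+1}] ⇒ (1 − 1/8z)y_{n+1} = (1 + 7/8z)y_n
  R(z) = (1 + 7/8z)/(1 − 1/8z).

Boundary: |R(x)|=1, x<0.
x=-1.54: |R|=0.2914
R=−1: 1+7/8x = −1+1/8x ⇒ -3/4x=2 ⇒ x=2/(-3/4)=-2.6667
Confirm numerically:
  x=-2.348: |R|=0.81523 <1
  x=-2.054: |R|=0.63437 <1
  x=-1.222: |R|=0.06007 <1
  x=-3.085: |R|=1.22643 >1
  x=-2.965: |R|=1.16325 >1
Stable set (-2.6667, 0).

left endpoint -2.6667.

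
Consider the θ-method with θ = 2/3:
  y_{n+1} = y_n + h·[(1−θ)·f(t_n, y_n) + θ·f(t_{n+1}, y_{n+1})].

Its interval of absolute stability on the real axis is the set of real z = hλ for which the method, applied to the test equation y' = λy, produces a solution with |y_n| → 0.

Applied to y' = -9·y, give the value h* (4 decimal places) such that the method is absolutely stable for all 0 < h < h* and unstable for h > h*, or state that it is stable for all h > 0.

unbounded; (−∞, 0). Any h>0 works for λ=-9.

Test eqn y'=λy, z=hλ:
  y_{n+1} = y_n + z·[1/3·y_n + 2/3·y_{n+1}] ⇒ (1 − 2/3z)y_{n+1} = (1 + 1/3z)y_n
  R(z) = (1 + 1/3z)/(1 − 2/3z).

Boundary: |R(x)|=1, x<0.
x=-0.58: |R|=0.5817
x=-2: |R|=0.1429
x=-10: |R|=0.3043
x=-100: |R|=0.4778
θ=2/3≥1/2 ⇒ |1+1/3x|<|1−2/3x| ∀x<0 ⇒ stable on all of ℝ⁻.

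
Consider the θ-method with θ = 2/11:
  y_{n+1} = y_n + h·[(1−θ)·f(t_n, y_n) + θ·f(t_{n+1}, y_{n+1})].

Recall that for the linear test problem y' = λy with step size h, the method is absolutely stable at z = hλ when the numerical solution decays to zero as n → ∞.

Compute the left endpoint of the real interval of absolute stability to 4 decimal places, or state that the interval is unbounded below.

Set f=λy, z=hλ:
  y_{n+1} = y_n + z·[9/11·y_n + 2/11·y_{n+1}] ⇒ (1 − 2/11z)y_{n+1} = (1 + 9/11z)y_n
  so R(z) = (1 + 9/11z)/(1 − 2/11z).

Boundary: |R(x)|=1, x<0.
x=-0.77: |R|=0.3246
R=−1: 1+9/11x = −1+2/11x ⇒ -7/11x=2 ⇒ x=2/(-7/11)=-3.1429
Confirm numerically:
  x=-2.802: |R|=0.85630 <1
  x=-2.268: |R|=0.60582 <1
  x=-2.114: |R|=0.52706 <1
  x=-3.630: |R|=1.18675 >1
  x=-3.339: |R|=1.07767 >1
Stable set (-3.1429, 0).

left endpoint -3.1429.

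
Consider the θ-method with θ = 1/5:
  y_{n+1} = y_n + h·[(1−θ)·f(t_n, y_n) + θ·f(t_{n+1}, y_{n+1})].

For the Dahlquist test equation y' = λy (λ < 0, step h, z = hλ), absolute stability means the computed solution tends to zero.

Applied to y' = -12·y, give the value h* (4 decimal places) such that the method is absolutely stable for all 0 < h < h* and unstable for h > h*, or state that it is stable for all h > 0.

(-3.3333,0); λ=-12 ⇒ h* = (10/3)/12 = 0.2778.

Test eqn y'=λy, z=hλ:
  y_{n+1} = y_n + z·[4/5·y_n + 1/5·y_{n+1}] ⇒ (1 − 1/5z)y_{n+1} = (1 + 4/5z)y_n
  so R(z) = (1 + 4/5z)/(1 − 1/5z).

Find x<0 with |R(x)|<1.
x=-0.72: |R|=0.3706
R=−1: 1+4/5x = −1+1/5x ⇒ -3/5x=2 ⇒ x=2/(-3/5)=-3.3333
Confirm numerically:
  x=-3.060: |R|=0.89826 <1
  x=-2.842: |R|=0.81204 <1
  x=-1.411: |R|=0.10045 <1
  x=-3.722: |R|=1.13368 >1
  x=-3.627: |R|=1.10212 >1
Stable set (-3.3333, 0).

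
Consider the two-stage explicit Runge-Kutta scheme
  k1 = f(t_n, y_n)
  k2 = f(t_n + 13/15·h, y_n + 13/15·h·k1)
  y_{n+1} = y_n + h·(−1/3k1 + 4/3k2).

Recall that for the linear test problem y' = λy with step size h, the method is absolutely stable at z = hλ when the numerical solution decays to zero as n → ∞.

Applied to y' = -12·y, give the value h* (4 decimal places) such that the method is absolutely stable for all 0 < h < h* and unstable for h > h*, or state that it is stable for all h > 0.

Set f=λy, z=hλ:
  k1=λy_n ⇒ h·k1=z·y_n;  k2=λ(1+13/15z)y_n ⇒ h·k2=z(1+13/15z)y_n
  y_{n+1}/y_n = 1 − 1/3z + 4/3z(1+13/15z) = 1 + z + 52/45z²
  Hence R(z) = 1 + z + 52/45z².

Find x<0 with |R(x)|<1.
x=-1.21: |R|=1.4818
R=1: x+52/45x²=0 ⇒ x=−45/52=-0.8654; min R=1−1/(4·52/45)=0.7837>−1
Confirm numerically:
  x=-0.734: |R|=0.88856 <1
  x=-0.618: |R|=0.82333 <1
  x=-0.574: |R|=0.80673 <1
  x=-0.486: |R|=0.78694 <1
  x=-1.353: |R|=1.76237 >1
  x=-0.967: |R|=1.11355 >1
Stable set (-0.8654, 0).

(-0.8654,0); λ=-12 ⇒ h* = (45/52)/12 = 0.0721.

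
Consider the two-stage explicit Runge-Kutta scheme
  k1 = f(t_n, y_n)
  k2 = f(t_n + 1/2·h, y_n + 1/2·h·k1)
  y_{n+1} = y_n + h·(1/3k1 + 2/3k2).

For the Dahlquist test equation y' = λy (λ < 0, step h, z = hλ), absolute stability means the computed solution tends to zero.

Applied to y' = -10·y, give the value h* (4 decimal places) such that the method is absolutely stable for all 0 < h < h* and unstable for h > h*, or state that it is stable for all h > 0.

(-3.0000,0); λ=-10 ⇒ h* = (3)/10 = 0.3000.

On y'=λy, z=hλ:
  k1=λy_n ⇒ h·k1=z·y_n;  k2=λ(1+1/2z)y_n ⇒ h·k2=z(1+1/2z)y_n
  y_{n+1}/y_n = 1 + 1/3z + 2/3z(1+1/2z) = 1 + z + 1/3z²
  R(z) = 1 + z + 1/3z².

Boundary: |R(x)|=1, x<0.
x=-1.21: |R|=0.2780
R=1: x+1/3x²=0 ⇒ x=−3=-3.0000; min R=1−1/(4·1/3)=0.2500>−1
Confirm numerically:
  x=-2.845: |R|=0.85301 <1
  x=-2.554: |R|=0.62031 <1
  x=-2.166: |R|=0.39785 <1
  x=-1.822: |R|=0.28456 <1
  x=-3.438: |R|=1.50195 >1
  x=-3.426: |R|=1.48649 >1
  x=-3.373: |R|=1.41938 >1
So |R|<1 on (-3.0000, 0).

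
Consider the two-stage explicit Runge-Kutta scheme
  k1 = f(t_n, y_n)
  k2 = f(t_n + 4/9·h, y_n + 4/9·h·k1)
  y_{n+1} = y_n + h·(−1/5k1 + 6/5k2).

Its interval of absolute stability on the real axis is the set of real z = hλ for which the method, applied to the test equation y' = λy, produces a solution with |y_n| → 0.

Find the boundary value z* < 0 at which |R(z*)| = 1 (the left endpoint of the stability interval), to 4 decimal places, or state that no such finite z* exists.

z* = -1.8750.

On y'=λy, z=hλ:
  k1=λy_n ⇒ h·k1=z·y_n;  k2=λ(1+4/9z)y_n ⇒ h·k2=z(1+4/9z)y_n
  y_{n+1}/y_n = 1 − 1/5z + 6/5z(1+4/9z) = 1 + z + 8/15z²
  so R(z) = 1 + z + 8/15z².

Solve |R(x)|<1 on ℝ⁻.
x=-0.9: |R|=0.5320
R=1: x+8/15x²=0 ⇒ x=−15/8=-1.8750; min R=1−1/(4·8/15)=0.5312>−1
Confirm numerically:
  x=-1.202: |R|=0.56856 <1
  x=-0.990: |R|=0.53272 <1
  x=-0.751: |R|=0.54980 <1
  x=-2.426: |R|=1.71292 >1
  x=-2.311: |R|=1.53738 >1
Interval (-1.8750, 0).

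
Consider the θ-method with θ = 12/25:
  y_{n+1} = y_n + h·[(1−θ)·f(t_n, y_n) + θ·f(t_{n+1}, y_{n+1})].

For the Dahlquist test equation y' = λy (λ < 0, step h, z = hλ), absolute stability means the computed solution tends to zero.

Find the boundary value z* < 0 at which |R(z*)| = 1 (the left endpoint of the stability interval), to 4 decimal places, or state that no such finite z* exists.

Set f=λy, z=hλ:
  y_{n+1} = y_n + z·[13/25·y_n + 12/25·y_{n+1}] ⇒ (1 − 12/25z)y_{n+1} = (1 + 13/25z)y_n
  ⇒ R(z) = (1 + 13/25z)/(1 − 12/25z).

Boundary: |R(x)|=1, x<0.
x=-1.39: |R|=0.1663
R=−1: 1+13/25x = −1+12/25x ⇒ -1/25x=2 ⇒ x=2/(-1/25)=-50.0000
Confirm numerically:
  x=-34.338: |R|=0.96416 <1
  x=-33.170: |R|=0.96022 <1
  x=-22.920: |R|=0.90975 <1
  x=-50.134: |R|=1.00021 >1
  x=-50.109: |R|=1.00017 >1
Stable set (-50.0000, 0).

left endpoint -50.0000.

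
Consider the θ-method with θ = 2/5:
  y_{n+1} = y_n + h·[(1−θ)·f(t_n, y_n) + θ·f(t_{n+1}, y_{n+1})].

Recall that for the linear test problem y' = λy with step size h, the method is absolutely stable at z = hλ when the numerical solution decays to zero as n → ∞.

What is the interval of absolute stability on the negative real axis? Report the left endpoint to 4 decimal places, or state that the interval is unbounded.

z∈(-10.0000,0).

Test eqn y'=λy, z=hλ:
  y_{n+1} = y_n + z·[3/5·y_n + 2/5·y_{n+1}] ⇒ (1 − 2/5z)y_{n+1} = (1 + 3/5z)y_n
  ⇒ R(z) = (1 + 3/5z)/(1 − 2/5z).

Find x<0 with |R(x)|<1.
x=-0.45: |R|=0.6186
R=−1: 1+3/5x = −1+2/5x ⇒ -1/5x=2 ⇒ x=2/(-1/5)=-10.0000
Confirm numerically:
  x=-9.618: |R|=0.98424 <1
  x=-7.366: |R|=0.86651 <1
  x=-4.909: |R|=0.65643 <1
  x=-10.223: |R|=1.00876 >1
  x=-10.062: |R|=1.00247 >1
So |R|<1 on (-10.0000, 0).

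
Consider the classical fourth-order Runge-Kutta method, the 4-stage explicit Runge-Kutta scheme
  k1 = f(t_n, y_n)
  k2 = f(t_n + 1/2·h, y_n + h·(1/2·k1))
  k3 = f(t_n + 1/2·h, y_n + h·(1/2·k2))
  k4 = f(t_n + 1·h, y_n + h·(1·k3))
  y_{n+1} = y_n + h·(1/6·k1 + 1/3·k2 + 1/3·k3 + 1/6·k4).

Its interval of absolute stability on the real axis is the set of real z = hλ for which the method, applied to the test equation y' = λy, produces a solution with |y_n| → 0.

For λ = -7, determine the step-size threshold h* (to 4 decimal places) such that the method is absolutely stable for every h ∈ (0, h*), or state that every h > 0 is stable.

(-2.7853,0); λ=-7 ⇒ h* = 0.3979.

With y'=λy (z=hλ):
  order 4, 4-stage ⇒ R(z)=1+z+z^2/2+z^3/6+z^4/24
  (e.g. R(-0.33)=0.71895, |R|=0.71895)

Find x<0 with |R(x)|<1.
x=-0.33: |R|=0.7190
|R(-2.98)|=1.3355 |R(-1.89)|=0.3025 |R(-1.55)|=0.2711
Bisect:
  x_lo=-3.3747 |R|=2.3183  x_hi=-0.3929 |R|=0.6752
  mid=-1.88380 |R|=0.30110 →hi
  mid=-2.62925 |R|=0.78912 →hi
  mid=-3.00197 |R|=1.37895 →lo
  mid=-2.81561 |R|=1.04668 →lo
  mid=-2.72243 |R|=0.90929 →hi
  mid=-2.76902 |R|=0.97574 →hi
  mid=-2.79232 |R|=1.01064 →lo
  mid=-2.78067 |R|=0.99305 →hi
  mid=-2.78649 |R|=1.00181 →lo
  mid=-2.78358 |R|=0.99742 →hi
  ...
  [-2.78540,-2.78522] ⇒ x*=-2.7853
Stable set (-2.7853, 0).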